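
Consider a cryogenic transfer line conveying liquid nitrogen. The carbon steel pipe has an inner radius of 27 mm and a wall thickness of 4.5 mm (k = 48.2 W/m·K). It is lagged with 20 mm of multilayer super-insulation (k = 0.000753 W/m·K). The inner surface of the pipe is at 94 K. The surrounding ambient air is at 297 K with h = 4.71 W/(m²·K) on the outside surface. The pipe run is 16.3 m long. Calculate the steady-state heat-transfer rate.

Q ≈ 31.6 W

For a radial system each layer contributes R = ln(r_out/r_in)/(2πkL); films add R = 1/(hA).
R_carbon steel pipe wall = ln(31.5/27)/(2π×48.2×16.3) = 3.123×10^-5 K/W
R_multilayer super-insulation = ln(51.5/31.5)/(2π×0.000753×16.3) = 6.374 K/W
R_outer film = 1/(h_o·2πr_oL) = 1/(4.71×2π×0.0515×16.3) = 0.04025 K/W
R_total = 6.415 K/W
Q = ΔT/R_total = 203/6.415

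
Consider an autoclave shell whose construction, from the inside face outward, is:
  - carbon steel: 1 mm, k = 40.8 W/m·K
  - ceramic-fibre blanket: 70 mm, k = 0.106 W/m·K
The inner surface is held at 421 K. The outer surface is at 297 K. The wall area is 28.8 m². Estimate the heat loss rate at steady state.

Series thermal resistances:
R_carbon steel = L/(kA) = 0.001/(40.8×28.8) = 8.51×10^-7 K/W
R_ceramic-fibre blanket = L/(kA) = 0.07/(0.106×28.8) = 0.02293 K/W
R_total = 0.02293 K/W
Q = ΔT / R_total = 124 / 0.02293

Q ≈ 5410 W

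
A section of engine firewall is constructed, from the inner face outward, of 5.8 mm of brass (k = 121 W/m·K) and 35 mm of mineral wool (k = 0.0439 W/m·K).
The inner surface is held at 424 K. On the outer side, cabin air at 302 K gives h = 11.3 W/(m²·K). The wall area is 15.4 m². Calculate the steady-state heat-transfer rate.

Series thermal resistances:
R_brass = L/(kA) = 0.0058/(121×15.4) = 3.113×10^-6 K/W
R_mineral wool = L/(kA) = 0.035/(0.0439×15.4) = 0.05177 K/W
R_outer film = 1/(h_o·A) = 1/(11.3×15.4) = 0.005746 K/W
R_total = 0.05752 K/W
Q = ΔT / R_total = 122 / 0.05752

Q ≈ 2120 W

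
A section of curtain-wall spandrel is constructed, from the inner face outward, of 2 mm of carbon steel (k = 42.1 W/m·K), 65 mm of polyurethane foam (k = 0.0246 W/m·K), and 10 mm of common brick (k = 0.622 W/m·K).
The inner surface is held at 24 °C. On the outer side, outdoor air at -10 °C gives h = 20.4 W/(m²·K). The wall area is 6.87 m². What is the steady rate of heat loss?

Q ≈ 86.3 W

Series thermal resistances:
R_carbon steel = L/(kA) = 0.002/(42.1×6.87) = 6.915×10^-6 K/W
R_polyurethane foam = L/(kA) = 0.065/(0.0246×6.87) = 0.3846 K/W
R_common brick = L/(kA) = 0.01/(0.622×6.87) = 0.00234 K/W
R_outer film = 1/(h_o·A) = 1/(20.4×6.87) = 0.007135 K/W
R_total = 0.3941 K/W
Q = ΔT / R_total = 34 / 0.3941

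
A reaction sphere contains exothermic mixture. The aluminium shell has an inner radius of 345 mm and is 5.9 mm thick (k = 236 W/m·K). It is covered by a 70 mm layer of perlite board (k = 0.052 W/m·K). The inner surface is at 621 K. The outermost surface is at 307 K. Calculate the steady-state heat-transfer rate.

Q ≈ 433 W

Spherical conduction: R = (1/r_in − 1/r_out)/(4πk) per layer; series-sum.
R_aluminium shell = (1/0.345 − 1/0.3509)/(4π×236) = 1.643×10^-5 K/W
R_perlite board = (1/0.3509 − 1/0.4209)/(4π×0.052) = 0.7253 K/W
R_total = 0.7253 K/W
Q = ΔT/R_total = 314/0.7253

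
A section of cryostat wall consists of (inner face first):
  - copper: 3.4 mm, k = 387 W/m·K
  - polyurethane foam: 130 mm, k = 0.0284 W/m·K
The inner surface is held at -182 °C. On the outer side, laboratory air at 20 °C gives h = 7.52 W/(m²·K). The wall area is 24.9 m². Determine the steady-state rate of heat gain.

Q ≈ 1070 W

Series thermal resistances:
R_copper = L/(kA) = 0.0034/(387×24.9) = 3.528×10^-7 K/W
R_polyurethane foam = L/(kA) = 0.13/(0.0284×24.9) = 0.1838 K/W
R_outer film = 1/(h_o·A) = 1/(7.52×24.9) = 0.005341 K/W
R_total = 0.1892 K/W
Q = ΔT / R_total = 202 / 0.1892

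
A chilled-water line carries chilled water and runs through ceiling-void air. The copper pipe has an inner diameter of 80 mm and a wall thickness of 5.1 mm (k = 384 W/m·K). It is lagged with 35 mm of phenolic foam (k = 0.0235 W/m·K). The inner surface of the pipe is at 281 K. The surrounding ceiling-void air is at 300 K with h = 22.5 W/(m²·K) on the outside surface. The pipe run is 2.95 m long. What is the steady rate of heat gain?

Q ≈ 14.1 W

For a radial system each layer contributes R = ln(r_out/r_in)/(2πkL); films add R = 1/(hA).
R_copper pipe wall = ln(45.1/40)/(2π×384×2.95) = 1.686×10^-5 K/W
R_phenolic foam = ln(80.1/45.1)/(2π×0.0235×2.95) = 1.319 K/W
R_outer film = 1/(h_o·2πr_oL) = 1/(22.5×2π×0.0801×2.95) = 0.02994 K/W
R_total = 1.349 K/W
Q = ΔT/R_total = 19/1.349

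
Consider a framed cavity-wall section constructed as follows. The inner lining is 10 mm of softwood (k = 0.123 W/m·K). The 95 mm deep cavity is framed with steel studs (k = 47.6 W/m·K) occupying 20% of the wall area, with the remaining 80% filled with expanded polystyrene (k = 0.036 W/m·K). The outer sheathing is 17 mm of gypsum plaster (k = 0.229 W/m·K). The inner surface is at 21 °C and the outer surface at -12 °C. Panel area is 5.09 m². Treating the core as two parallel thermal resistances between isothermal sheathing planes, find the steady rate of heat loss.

Q ≈ 1020 W

Sheathing layers in series; stud and cavity paths in parallel between them.
R_inner = 0.01/(0.123×5.09) = 0.01597 K/W
R_stud  = 0.095/(47.6×0.2×5.09) = 0.001961 K/W
R_cav   = 0.095/(0.036×0.8×5.09) = 0.6481 K/W
1/R_core = 1/R_stud + 1/R_cav → R_core = 0.001955 K/W
R_outer = 0.017/(0.229×5.09) = 0.01458 K/W
R_total = 0.03251 K/W
Q = ΔT/R_total = 33/0.03251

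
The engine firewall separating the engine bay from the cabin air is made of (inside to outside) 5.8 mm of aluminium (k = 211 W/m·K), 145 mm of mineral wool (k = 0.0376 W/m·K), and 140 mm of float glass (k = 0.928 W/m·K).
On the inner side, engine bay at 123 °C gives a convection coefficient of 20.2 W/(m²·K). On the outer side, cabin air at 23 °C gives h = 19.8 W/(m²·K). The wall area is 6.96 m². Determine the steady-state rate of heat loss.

Using the resistance-network approach (series):
R_inner film = 1/(h_i·A) = 1/(20.2×6.96) = 0.007113 K/W
R_aluminium = L/(kA) = 0.0058/(211×6.96) = 3.949×10^-6 K/W
R_mineral wool = L/(kA) = 0.145/(0.0376×6.96) = 0.5541 K/W
R_float glass = L/(kA) = 0.14/(0.928×6.96) = 0.02168 K/W
R_outer film = 1/(h_o·A) = 1/(19.8×6.96) = 0.007256 K/W
R_total = 0.5901 K/W
Q = ΔT / R_total = 100 / 0.5901

Q ≈ 169 W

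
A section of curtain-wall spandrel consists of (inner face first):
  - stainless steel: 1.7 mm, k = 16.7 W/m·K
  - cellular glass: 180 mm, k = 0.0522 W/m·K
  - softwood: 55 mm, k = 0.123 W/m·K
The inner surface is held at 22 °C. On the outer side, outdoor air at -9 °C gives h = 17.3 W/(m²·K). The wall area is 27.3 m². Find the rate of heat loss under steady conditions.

Q ≈ 214 W

Thermal resistances in series:
R_stainless steel = L/(kA) = 0.0017/(16.7×27.3) = 3.729×10^-6 K/W
R_cellular glass = L/(kA) = 0.18/(0.0522×27.3) = 0.1263 K/W
R_softwood = L/(kA) = 0.055/(0.123×27.3) = 0.01638 K/W
R_outer film = 1/(h_o·A) = 1/(17.3×27.3) = 0.002117 K/W
R_total = 0.1448 K/W
Q = ΔT / R_total = 31 / 0.1448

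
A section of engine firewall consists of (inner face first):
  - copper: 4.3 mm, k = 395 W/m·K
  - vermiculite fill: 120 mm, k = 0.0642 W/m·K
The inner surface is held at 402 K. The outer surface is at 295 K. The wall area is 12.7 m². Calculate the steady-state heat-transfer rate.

Thermal resistances in series:
R_copper = L/(kA) = 0.0043/(395×12.7) = 8.572×10^-7 K/W
R_vermiculite fill = L/(kA) = 0.12/(0.0642×12.7) = 0.1472 K/W
R_total = 0.1472 K/W
Q = ΔT / R_total = 107 / 0.1472

Q ≈ 727 W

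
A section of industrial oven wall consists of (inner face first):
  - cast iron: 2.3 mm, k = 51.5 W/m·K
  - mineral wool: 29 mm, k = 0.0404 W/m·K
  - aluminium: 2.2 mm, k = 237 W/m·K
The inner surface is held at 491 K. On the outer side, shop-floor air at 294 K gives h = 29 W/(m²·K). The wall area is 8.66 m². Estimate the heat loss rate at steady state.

Thermal resistances in series:
R_cast iron = L/(kA) = 0.0023/(51.5×8.66) = 5.157×10^-6 K/W
R_mineral wool = L/(kA) = 0.029/(0.0404×8.66) = 0.08289 K/W
R_aluminium = L/(kA) = 0.0022/(237×8.66) = 1.072×10^-6 K/W
R_outer film = 1/(h_o·A) = 1/(29×8.66) = 0.003982 K/W
R_total = 0.08688 K/W
Q = ΔT / R_total = 197 / 0.08688

Q ≈ 2270 W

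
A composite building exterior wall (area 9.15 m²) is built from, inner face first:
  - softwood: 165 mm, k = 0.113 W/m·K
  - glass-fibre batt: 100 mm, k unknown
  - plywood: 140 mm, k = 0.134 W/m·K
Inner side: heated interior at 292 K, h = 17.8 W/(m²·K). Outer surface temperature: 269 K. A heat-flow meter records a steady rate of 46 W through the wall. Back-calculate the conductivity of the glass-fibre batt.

Treating each layer as a thermal resistance in series:
R_inner film = 1/(h_i·A) = 1/(17.8×9.15) = 0.00614 K/W
R_softwood = L/(kA) = 0.165/(0.113×9.15) = 0.1596 K/W
R_plywood = L/(kA) = 0.14/(0.134×9.15) = 0.1142 K/W
Sum of known resistances R_other = 0.2799 K/W
Total R = ΔT/Q = 23/46 = 0.5 K/W
R_glass-fibre batt = R_total − R_other = 0.2201 K/W
k = L/(R·A) = 0.1/(0.2201×9.15)

k ≈ 0.0497 W/(m·K)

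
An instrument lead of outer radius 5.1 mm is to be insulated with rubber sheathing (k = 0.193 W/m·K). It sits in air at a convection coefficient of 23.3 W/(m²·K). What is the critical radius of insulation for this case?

r_cr ≈ 8.28 mm

For a cylinder r_cr = k/h = 0.193/23.3
r_cr = 8.28 mm; since the bare radius (5.1 mm) is below r_cr, adding a thin layer of insulation will *increase* heat loss.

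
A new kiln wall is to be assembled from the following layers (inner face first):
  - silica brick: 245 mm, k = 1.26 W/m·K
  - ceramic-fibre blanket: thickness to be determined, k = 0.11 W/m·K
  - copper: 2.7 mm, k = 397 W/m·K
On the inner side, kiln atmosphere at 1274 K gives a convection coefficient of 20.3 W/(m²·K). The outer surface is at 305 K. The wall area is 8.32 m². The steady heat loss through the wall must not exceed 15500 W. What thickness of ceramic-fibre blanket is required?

Series thermal resistances:
R_inner film = 1/(h_i·A) = 1/(20.3×8.32) = 0.005921 K/W
R_silica brick = L/(kA) = 0.245/(1.26×8.32) = 0.02337 K/W
R_copper = L/(kA) = 0.0027/(397×8.32) = 8.174×10^-7 K/W
Sum of the known resistances R_other = 0.02929 K/W
Required total resistance R_tot = ΔT/Q_allow = 969/15500 = 0.06252 K/W
R_ceramic-fibre blanket = R_tot − R_other = 0.03322 K/W
L = R·k·A = 0.03322×0.11×8.32

L ≈ 30.4 mm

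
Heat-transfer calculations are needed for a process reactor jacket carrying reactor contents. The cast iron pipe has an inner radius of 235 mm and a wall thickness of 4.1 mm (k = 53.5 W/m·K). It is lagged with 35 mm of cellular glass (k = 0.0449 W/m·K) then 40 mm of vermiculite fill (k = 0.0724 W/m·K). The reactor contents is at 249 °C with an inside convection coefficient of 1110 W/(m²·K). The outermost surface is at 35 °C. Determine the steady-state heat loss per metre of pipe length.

q′ ≈ 273 W/m

Radial resistances (cylindrical: R_cond = ln(r_o/r_i)/(2πkL), R_conv = 1/(h·2πrL)):
R_inner film = 1/(h_i·2πr₁L) = 1/(1110×2π×0.235×1) = 6.101×10^-4 K/W
R_cast iron pipe wall = ln(239.1/235)/(2π×53.5×1) = 5.145×10^-5 K/W
R_cellular glass = ln(274.1/239.1)/(2π×0.0449×1) = 0.4842 K/W
R_vermiculite fill = ln(314.1/274.1)/(2π×0.0724×1) = 0.2994 K/W
R_total = 0.7843 K/W
Q = ΔT/R_total = 214/0.7843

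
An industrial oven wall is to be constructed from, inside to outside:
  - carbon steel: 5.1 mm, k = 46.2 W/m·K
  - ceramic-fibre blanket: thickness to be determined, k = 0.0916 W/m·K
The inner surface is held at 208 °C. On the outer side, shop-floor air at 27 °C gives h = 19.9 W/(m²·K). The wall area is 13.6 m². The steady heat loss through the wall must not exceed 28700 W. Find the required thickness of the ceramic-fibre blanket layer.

Using the resistance-network approach (series):
R_carbon steel = L/(kA) = 0.0051/(46.2×13.6) = 8.117×10^-6 K/W
R_outer film = 1/(h_o·A) = 1/(19.9×13.6) = 0.003695 K/W
Sum of the known resistances R_other = 0.003703 K/W
Required total resistance R_tot = ΔT/Q_allow = 181/28700 = 0.006307 K/W
R_ceramic-fibre blanket = R_tot − R_other = 0.002604 K/W
L = R·k·A = 0.002604×0.0916×13.6

L ≈ 3.24 mm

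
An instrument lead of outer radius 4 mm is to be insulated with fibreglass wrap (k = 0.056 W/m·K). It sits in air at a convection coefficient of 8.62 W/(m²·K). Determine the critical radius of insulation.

r_cr ≈ 6.5 mm

For a cylinder r_cr = k/h = 0.056/8.62
r_cr = 6.5 mm; since the bare radius (4 mm) is below r_cr, adding a thin layer of insulation will *increase* heat loss.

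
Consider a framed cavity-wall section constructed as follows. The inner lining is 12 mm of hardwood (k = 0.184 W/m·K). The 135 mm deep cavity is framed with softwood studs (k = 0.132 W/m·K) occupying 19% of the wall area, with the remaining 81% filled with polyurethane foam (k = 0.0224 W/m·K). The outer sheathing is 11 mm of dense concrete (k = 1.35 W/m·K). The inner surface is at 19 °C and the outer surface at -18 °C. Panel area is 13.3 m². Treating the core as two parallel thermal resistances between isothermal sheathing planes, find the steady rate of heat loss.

Q ≈ 154 W

Sheathing layers in series; stud and cavity paths in parallel between them.
R_inner = 0.012/(0.184×13.3) = 0.004904 K/W
R_stud  = 0.135/(0.132×0.19×13.3) = 0.4047 K/W
R_cav   = 0.135/(0.0224×0.81×13.3) = 0.5594 K/W
1/R_core = 1/R_stud + 1/R_cav → R_core = 0.2348 K/W
R_outer = 0.011/(1.35×13.3) = 6.126×10^-4 K/W
R_total = 0.2403 K/W
Q = ΔT/R_total = 37/0.2403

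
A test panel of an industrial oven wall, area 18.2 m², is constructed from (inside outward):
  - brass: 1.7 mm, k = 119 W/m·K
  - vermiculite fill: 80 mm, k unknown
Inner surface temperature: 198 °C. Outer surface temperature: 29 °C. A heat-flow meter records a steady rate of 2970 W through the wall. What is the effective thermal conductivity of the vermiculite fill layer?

Thermal resistances in series:
R_brass = L/(kA) = 0.0017/(119×18.2) = 7.849×10^-7 K/W
Sum of known resistances R_other = 7.849×10^-7 K/W
Total R = ΔT/Q = 169/2970 = 0.0569 K/W
R_vermiculite fill = R_total − R_other = 0.0569 K/W
k = L/(R·A) = 0.08/(0.0569×18.2)

k ≈ 0.0772 W/(m·K)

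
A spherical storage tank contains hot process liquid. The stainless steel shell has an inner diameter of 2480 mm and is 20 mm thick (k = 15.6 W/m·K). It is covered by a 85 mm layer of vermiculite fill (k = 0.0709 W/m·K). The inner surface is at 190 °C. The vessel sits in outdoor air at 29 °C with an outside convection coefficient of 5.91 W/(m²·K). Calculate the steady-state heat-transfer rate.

Each spherical layer contributes R = (1/r_i − 1/r_o)/(4πk):
R_stainless steel shell = (1/1.24 − 1/1.26)/(4π×15.6) = 6.53×10^-5 K/W
R_vermiculite fill = (1/1.26 − 1/1.345)/(4π×0.0709) = 0.0563 K/W
R_outer film = 1/(h·4πr_o²) = 1/(5.91×4π×1.345²) = 0.007443 K/W
R_total = 0.0638 K/W
Q = ΔT/R_total = 161/0.0638

Q ≈ 2520 W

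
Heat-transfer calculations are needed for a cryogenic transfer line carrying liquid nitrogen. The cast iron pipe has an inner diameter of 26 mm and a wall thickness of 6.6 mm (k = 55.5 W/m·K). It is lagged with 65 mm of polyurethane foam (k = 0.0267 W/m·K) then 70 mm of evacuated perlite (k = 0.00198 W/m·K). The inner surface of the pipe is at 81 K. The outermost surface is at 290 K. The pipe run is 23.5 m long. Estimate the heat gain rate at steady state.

Cylindrical conduction, so R = ln(r₂/r₁)/(2πkL) per layer, in series:
R_cast iron pipe wall = ln(19.6/13)/(2π×55.5×23.5) = 5.01×10^-5 K/W
R_polyurethane foam = ln(84.6/19.6)/(2π×0.0267×23.5) = 0.3709 K/W
R_evacuated perlite = ln(154.6/84.6)/(2π×0.00198×23.5) = 2.062 K/W
R_total = 2.433 K/W
Q = ΔT/R_total = 209/2.433

Q ≈ 85.9 W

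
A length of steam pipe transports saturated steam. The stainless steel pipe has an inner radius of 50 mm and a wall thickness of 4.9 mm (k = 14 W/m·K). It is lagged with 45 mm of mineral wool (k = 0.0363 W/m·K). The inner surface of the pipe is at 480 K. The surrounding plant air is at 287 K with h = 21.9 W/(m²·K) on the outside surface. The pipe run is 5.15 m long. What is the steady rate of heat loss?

Radial resistances (cylindrical: R_cond = ln(r_o/r_i)/(2πkL), R_conv = 1/(h·2πrL)):
R_stainless steel pipe wall = ln(54.9/50)/(2π×14×5.15) = 2.064×10^-4 K/W
R_mineral wool = ln(99.9/54.9)/(2π×0.0363×5.15) = 0.5097 K/W
R_outer film = 1/(h_o·2πr_oL) = 1/(21.9×2π×0.0999×5.15) = 0.01413 K/W
R_total = 0.524 K/W
Q = ΔT/R_total = 193/0.524

Q ≈ 368 W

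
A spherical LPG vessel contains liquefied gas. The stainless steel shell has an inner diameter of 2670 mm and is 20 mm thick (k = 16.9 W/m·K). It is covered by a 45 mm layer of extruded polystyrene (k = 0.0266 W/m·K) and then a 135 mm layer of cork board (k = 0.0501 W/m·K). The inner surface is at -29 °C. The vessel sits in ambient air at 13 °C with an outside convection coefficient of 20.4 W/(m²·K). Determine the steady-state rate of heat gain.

Q ≈ 244 W

Spherical conduction: R = (1/r_in − 1/r_out)/(4πk) per layer; series-sum.
R_stainless steel shell = (1/1.335 − 1/1.355)/(4π×16.9) = 5.206×10^-5 K/W
R_extruded polystyrene = (1/1.355 − 1/1.4)/(4π×0.0266) = 0.07097 K/W
R_cork board = (1/1.4 − 1/1.535)/(4π×0.0501) = 0.09978 K/W
R_outer film = 1/(h·4πr_o²) = 1/(20.4×4π×1.535²) = 0.001656 K/W
R_total = 0.1725 K/W
Q = ΔT/R_total = 42/0.1725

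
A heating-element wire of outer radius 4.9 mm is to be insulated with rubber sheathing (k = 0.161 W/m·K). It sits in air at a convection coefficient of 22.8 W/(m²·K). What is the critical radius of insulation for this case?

r_cr ≈ 7.06 mm

For a cylinder r_cr = k/h = 0.161/22.8
r_cr = 7.06 mm; since the bare radius (4.9 mm) is below r_cr, adding a thin layer of insulation will *increase* heat loss.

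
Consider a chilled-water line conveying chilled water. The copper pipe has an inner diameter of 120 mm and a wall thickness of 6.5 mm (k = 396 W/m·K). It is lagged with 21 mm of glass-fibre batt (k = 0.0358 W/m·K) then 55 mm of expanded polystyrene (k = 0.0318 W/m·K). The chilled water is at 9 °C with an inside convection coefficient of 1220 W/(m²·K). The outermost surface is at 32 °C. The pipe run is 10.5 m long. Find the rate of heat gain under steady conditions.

For a radial system each layer contributes R = ln(r_out/r_in)/(2πkL); films add R = 1/(hA).
R_inner film = 1/(h_i·2πr₁L) = 1/(1220×2π×0.06×10.5) = 2.071×10^-4 K/W
R_copper pipe wall = ln(66.5/60)/(2π×396×10.5) = 3.937×10^-6 K/W
R_glass-fibre batt = ln(87.5/66.5)/(2π×0.0358×10.5) = 0.1162 K/W
R_expanded polystyrene = ln(142.5/87.5)/(2π×0.0318×10.5) = 0.2325 K/W
R_total = 0.3489 K/W
Q = ΔT/R_total = 23/0.3489

Q ≈ 65.9 W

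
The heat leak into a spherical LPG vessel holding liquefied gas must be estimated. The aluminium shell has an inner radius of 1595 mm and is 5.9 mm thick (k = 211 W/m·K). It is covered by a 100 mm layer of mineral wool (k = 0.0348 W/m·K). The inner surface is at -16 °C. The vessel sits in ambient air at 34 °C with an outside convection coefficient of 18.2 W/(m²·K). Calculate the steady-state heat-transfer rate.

Each spherical layer contributes R = (1/r_i − 1/r_o)/(4πk):
R_aluminium shell = (1/1.595 − 1/1.6009)/(4π×211) = 8.714×10^-7 K/W
R_mineral wool = (1/1.6009 − 1/1.7009)/(4π×0.0348) = 0.08398 K/W
R_outer film = 1/(h·4πr_o²) = 1/(18.2×4π×1.7009²) = 0.001511 K/W
R_total = 0.08549 K/W
Q = ΔT/R_total = 50/0.08549

Q ≈ 585 W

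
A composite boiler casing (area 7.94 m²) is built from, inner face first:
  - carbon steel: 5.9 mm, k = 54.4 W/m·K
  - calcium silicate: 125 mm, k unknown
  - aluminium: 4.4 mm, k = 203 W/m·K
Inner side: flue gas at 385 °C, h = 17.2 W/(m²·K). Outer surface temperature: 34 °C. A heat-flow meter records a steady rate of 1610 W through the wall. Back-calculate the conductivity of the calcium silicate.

Model the wall as resistances in series:
R_inner film = 1/(h_i·A) = 1/(17.2×7.94) = 0.007322 K/W
R_carbon steel = L/(kA) = 0.0059/(54.4×7.94) = 1.366×10^-5 K/W
R_aluminium = L/(kA) = 0.0044/(203×7.94) = 2.73×10^-6 K/W
Sum of known resistances R_other = 0.007339 K/W
Total R = ΔT/Q = 351/1610 = 0.218 K/W
R_calcium silicate = R_total − R_other = 0.2107 K/W
k = L/(R·A) = 0.125/(0.2107×7.94)

k ≈ 0.0747 W/(m·K)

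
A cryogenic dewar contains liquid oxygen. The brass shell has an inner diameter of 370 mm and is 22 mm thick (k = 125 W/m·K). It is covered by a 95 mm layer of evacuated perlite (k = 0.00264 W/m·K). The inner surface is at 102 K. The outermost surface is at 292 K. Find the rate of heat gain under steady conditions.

Spherical conduction: R = (1/r_in − 1/r_out)/(4πk) per layer; series-sum.
R_brass shell = (1/0.185 − 1/0.207)/(4π×125) = 3.657×10^-4 K/W
R_evacuated perlite = (1/0.207 − 1/0.302)/(4π×0.00264) = 45.81 K/W
R_total = 45.81 K/W
Q = ΔT/R_total = 190/45.81

Q ≈ 4.15 W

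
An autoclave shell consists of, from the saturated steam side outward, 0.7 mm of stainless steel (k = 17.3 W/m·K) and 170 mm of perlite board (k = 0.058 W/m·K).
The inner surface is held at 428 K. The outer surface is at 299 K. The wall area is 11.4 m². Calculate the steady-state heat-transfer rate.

Q ≈ 502 W

Treating each layer as a thermal resistance in series:
R_stainless steel = L/(kA) = 0.0007/(17.3×11.4) = 3.549×10^-6 K/W
R_perlite board = L/(kA) = 0.17/(0.058×11.4) = 0.2571 K/W
R_total = 0.2571 K/W
Q = ΔT / R_total = 129 / 0.2571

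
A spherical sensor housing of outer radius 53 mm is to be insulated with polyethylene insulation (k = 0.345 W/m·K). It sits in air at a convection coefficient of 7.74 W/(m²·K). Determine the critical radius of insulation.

r_cr ≈ 89.1 mm

For a sphere r_cr = 2k/h = 2×0.345/7.74
r_cr = 89.1 mm; since the bare radius (53 mm) is below r_cr, adding a thin layer of insulation will *increase* heat loss.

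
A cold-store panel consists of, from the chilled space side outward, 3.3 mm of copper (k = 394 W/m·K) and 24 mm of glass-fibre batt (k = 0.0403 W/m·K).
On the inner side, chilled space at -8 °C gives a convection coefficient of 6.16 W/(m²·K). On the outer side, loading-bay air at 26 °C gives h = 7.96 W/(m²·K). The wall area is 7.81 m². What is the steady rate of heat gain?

Treating each layer as a thermal resistance in series:
R_inner film = 1/(h_i·A) = 1/(6.16×7.81) = 0.02079 K/W
R_copper = L/(kA) = 0.0033/(394×7.81) = 1.072×10^-6 K/W
R_glass-fibre batt = L/(kA) = 0.024/(0.0403×7.81) = 0.07625 K/W
R_outer film = 1/(h_o·A) = 1/(7.96×7.81) = 0.01609 K/W
R_total = 0.1131 K/W
Q = ΔT / R_total = 34 / 0.1131

Q ≈ 301 W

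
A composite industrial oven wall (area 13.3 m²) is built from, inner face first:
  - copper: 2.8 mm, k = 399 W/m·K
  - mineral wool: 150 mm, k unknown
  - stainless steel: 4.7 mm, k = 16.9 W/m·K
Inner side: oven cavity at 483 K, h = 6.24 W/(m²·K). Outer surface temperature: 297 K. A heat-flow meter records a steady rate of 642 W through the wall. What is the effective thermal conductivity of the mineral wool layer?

k ≈ 0.0406 W/(m·K)

Using the resistance-network approach (series):
R_inner film = 1/(h_i·A) = 1/(6.24×13.3) = 0.01205 K/W
R_copper = L/(kA) = 0.0028/(399×13.3) = 5.276×10^-7 K/W
R_stainless steel = L/(kA) = 0.0047/(16.9×13.3) = 2.091×10^-5 K/W
Sum of known resistances R_other = 0.01207 K/W
Total R = ΔT/Q = 186/642 = 0.2897 K/W
R_mineral wool = R_total − R_other = 0.2776 K/W
k = L/(R·A) = 0.15/(0.2776×13.3)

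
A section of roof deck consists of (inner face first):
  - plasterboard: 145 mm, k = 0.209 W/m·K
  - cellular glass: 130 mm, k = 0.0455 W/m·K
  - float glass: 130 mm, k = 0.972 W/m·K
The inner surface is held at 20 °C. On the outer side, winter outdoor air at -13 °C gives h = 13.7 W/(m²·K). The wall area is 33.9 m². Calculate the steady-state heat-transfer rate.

Model the wall as resistances in series:
R_plasterboard = L/(kA) = 0.145/(0.209×33.9) = 0.02047 K/W
R_cellular glass = L/(kA) = 0.13/(0.0455×33.9) = 0.08428 K/W
R_float glass = L/(kA) = 0.13/(0.972×33.9) = 0.003945 K/W
R_outer film = 1/(h_o·A) = 1/(13.7×33.9) = 0.002153 K/W
R_total = 0.1108 K/W
Q = ΔT / R_total = 33 / 0.1108

Q ≈ 298 W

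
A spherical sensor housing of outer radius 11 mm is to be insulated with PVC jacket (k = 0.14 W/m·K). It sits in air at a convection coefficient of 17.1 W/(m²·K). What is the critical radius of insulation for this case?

For a sphere r_cr = 2k/h = 2×0.14/17.1
r_cr = 16.4 mm; since the bare radius (11 mm) is below r_cr, adding a thin layer of insulation will *increase* heat loss.

r_cr ≈ 16.4 mm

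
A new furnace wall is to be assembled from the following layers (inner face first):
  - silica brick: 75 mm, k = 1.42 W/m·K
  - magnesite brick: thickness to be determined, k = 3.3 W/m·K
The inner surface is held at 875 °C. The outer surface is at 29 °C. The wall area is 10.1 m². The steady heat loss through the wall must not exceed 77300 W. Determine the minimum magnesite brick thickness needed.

L ≈ 190 mm

Thermal resistances in series:
R_silica brick = L/(kA) = 0.075/(1.42×10.1) = 0.005229 K/W
Sum of the known resistances R_other = 0.005229 K/W
Required total resistance R_tot = ΔT/Q_allow = 846/77300 = 0.01094 K/W
R_magnesite brick = R_tot − R_other = 0.005715 K/W
L = R·k·A = 0.005715×3.3×10.1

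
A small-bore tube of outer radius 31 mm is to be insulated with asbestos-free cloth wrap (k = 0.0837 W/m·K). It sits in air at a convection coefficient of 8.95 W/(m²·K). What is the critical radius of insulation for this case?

r_cr ≈ 9.35 mm

For a cylinder r_cr = k/h = 0.0837/8.95
r_cr = 9.35 mm; since the bare radius (31 mm) is above r_cr, any added insulation will reduce heat loss.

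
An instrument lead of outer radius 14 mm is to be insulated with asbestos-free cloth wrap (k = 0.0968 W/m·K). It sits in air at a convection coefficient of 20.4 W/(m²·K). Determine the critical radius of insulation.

For a cylinder r_cr = k/h = 0.0968/20.4
r_cr = 4.75 mm; since the bare radius (14 mm) is above r_cr, any added insulation will reduce heat loss.

r_cr ≈ 4.75 mm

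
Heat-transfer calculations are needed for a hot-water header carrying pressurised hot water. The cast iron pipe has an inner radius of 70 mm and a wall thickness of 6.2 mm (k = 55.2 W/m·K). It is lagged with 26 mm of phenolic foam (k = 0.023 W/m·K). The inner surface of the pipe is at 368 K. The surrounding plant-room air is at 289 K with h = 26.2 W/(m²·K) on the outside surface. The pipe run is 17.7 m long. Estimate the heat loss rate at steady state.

For a radial system each layer contributes R = ln(r_out/r_in)/(2πkL); films add R = 1/(hA).
R_cast iron pipe wall = ln(76.2/70)/(2π×55.2×17.7) = 1.382×10^-5 K/W
R_phenolic foam = ln(102.2/76.2)/(2π×0.023×17.7) = 0.1148 K/W
R_outer film = 1/(h_o·2πr_oL) = 1/(26.2×2π×0.1022×17.7) = 0.003358 K/W
R_total = 0.1181 K/W
Q = ΔT/R_total = 79/0.1181

Q ≈ 669 W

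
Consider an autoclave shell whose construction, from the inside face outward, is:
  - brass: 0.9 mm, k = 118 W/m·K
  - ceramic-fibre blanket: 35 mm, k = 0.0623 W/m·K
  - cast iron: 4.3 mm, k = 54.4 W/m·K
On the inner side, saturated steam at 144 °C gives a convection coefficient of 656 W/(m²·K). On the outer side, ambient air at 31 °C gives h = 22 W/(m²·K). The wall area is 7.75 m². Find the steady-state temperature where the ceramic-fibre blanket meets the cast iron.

T ≈ 39.5 °C

Thermal resistances in series:
R_inner film = 1/(h_i·A) = 1/(656×7.75) = 1.967×10^-4 K/W
R_brass = L/(kA) = 0.0009/(118×7.75) = 9.841×10^-7 K/W
R_ceramic-fibre blanket = L/(kA) = 0.035/(0.0623×7.75) = 0.07249 K/W
R_cast iron = L/(kA) = 0.0043/(54.4×7.75) = 1.02×10^-5 K/W
R_outer film = 1/(h_o·A) = 1/(22×7.75) = 0.005865 K/W
R_total = 0.07856 K/W;  Q = ΔT/R_total = 113/0.07856 = 1438 W
T_interface = T_inner − Q·ΣR(inner→interface) = 144 − 1440×0.07269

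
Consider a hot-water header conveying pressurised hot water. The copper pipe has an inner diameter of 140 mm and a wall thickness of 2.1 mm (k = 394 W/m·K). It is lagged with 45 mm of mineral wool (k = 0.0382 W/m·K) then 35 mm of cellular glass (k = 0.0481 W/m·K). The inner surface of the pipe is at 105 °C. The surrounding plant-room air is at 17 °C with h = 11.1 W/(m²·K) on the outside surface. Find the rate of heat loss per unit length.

q′ ≈ 29.5 W/m

Per-layer cylindrical resistances, series-summed:
R_copper pipe wall = ln(72.1/70)/(2π×394×1) = 1.194×10^-5 K/W
R_mineral wool = ln(117.1/72.1)/(2π×0.0382×1) = 2.021 K/W
R_cellular glass = ln(152.1/117.1)/(2π×0.0481×1) = 0.8653 K/W
R_outer film = 1/(h_o·2πr_oL) = 1/(11.1×2π×0.1521×1) = 0.09427 K/W
R_total = 2.98 K/W
Q = ΔT/R_total = 88/2.98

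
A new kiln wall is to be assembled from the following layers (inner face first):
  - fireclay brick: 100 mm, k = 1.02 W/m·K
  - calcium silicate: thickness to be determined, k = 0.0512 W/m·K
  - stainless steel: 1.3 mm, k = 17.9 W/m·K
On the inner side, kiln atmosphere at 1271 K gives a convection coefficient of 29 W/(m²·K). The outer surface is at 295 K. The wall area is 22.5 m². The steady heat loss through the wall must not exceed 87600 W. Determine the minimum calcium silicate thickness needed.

Using the resistance-network approach (series):
R_inner film = 1/(h_i·A) = 1/(29×22.5) = 0.001533 K/W
R_fireclay brick = L/(kA) = 0.1/(1.02×22.5) = 0.004357 K/W
R_stainless steel = L/(kA) = 0.0013/(17.9×22.5) = 3.228×10^-6 K/W
Sum of the known resistances R_other = 0.005893 K/W
Required total resistance R_tot = ΔT/Q_allow = 976/87600 = 0.01114 K/W
R_calcium silicate = R_tot − R_other = 0.005248 K/W
L = R·k·A = 0.005248×0.0512×22.5

L ≈ 6.05 mm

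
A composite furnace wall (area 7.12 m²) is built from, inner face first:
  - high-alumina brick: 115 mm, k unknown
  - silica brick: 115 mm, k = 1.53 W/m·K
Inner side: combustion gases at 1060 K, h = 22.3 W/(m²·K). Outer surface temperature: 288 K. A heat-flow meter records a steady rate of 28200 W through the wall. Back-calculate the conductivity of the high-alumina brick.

Model the wall as resistances in series:
R_inner film = 1/(h_i·A) = 1/(22.3×7.12) = 0.006298 K/W
R_silica brick = L/(kA) = 0.115/(1.53×7.12) = 0.01056 K/W
Sum of known resistances R_other = 0.01685 K/W
Total R = ΔT/Q = 772/28200 = 0.02738 K/W
R_high-alumina brick = R_total − R_other = 0.01052 K/W
k = L/(R·A) = 0.115/(0.01052×7.12)

k ≈ 1.54 W/(m·K)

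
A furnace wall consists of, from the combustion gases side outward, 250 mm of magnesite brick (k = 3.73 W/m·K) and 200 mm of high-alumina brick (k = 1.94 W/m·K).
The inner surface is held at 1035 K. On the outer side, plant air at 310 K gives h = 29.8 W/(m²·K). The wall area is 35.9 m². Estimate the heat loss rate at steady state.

Treating each layer as a thermal resistance in series:
R_magnesite brick = L/(kA) = 0.25/(3.73×35.9) = 0.001867 K/W
R_high-alumina brick = L/(kA) = 0.2/(1.94×35.9) = 0.002872 K/W
R_outer film = 1/(h_o·A) = 1/(29.8×35.9) = 9.347×10^-4 K/W
R_total = 0.005673 K/W
Q = ΔT / R_total = 725 / 0.005673

Q ≈ 128000 W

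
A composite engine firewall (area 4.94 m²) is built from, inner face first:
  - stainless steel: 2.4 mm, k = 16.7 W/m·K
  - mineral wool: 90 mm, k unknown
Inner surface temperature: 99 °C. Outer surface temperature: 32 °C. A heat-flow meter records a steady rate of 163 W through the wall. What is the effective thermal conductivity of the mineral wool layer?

k ≈ 0.0443 W/(m·K)

Treating each layer as a thermal resistance in series:
R_stainless steel = L/(kA) = 0.0024/(16.7×4.94) = 2.909×10^-5 K/W
Sum of known resistances R_other = 2.909×10^-5 K/W
Total R = ΔT/Q = 67/163 = 0.411 K/W
R_mineral wool = R_total − R_other = 0.411 K/W
k = L/(R·A) = 0.09/(0.411×4.94)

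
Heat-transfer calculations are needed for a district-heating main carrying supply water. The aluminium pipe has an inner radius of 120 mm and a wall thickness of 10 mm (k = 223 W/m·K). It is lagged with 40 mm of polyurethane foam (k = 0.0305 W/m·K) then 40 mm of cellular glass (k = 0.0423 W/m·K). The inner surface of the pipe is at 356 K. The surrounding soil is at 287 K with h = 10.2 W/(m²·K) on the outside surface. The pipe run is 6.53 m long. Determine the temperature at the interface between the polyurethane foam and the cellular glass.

T ≈ 313 K

For a radial system each layer contributes R = ln(r_out/r_in)/(2πkL); films add R = 1/(hA).
R_aluminium pipe wall = ln(130/120)/(2π×223×6.53) = 8.748×10^-6 K/W
R_polyurethane foam = ln(170/130)/(2π×0.0305×6.53) = 0.2144 K/W
R_cellular glass = ln(210/170)/(2π×0.0423×6.53) = 0.1218 K/W
R_outer film = 1/(h_o·2πr_oL) = 1/(10.2×2π×0.21×6.53) = 0.01138 K/W
R_total = 0.3475 K/W
Q = ΔT/R_total = 69/0.3475
Q = 199 W
T_interface = T_inner − Q·ΣR(inner→interface) = 356 − 199×0.2144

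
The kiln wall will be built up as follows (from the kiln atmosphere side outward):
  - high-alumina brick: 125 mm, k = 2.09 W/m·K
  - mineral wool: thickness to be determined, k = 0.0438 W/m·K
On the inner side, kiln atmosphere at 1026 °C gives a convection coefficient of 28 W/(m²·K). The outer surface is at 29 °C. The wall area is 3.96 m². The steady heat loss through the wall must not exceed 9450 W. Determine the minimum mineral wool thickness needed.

Series thermal resistances:
R_inner film = 1/(h_i·A) = 1/(28×3.96) = 0.009019 K/W
R_high-alumina brick = L/(kA) = 0.125/(2.09×3.96) = 0.0151 K/W
Sum of the known resistances R_other = 0.02412 K/W
Required total resistance R_tot = ΔT/Q_allow = 997/9450 = 0.1055 K/W
R_mineral wool = R_tot − R_other = 0.08138 K/W
L = R·k·A = 0.08138×0.0438×3.96

L ≈ 14.1 mm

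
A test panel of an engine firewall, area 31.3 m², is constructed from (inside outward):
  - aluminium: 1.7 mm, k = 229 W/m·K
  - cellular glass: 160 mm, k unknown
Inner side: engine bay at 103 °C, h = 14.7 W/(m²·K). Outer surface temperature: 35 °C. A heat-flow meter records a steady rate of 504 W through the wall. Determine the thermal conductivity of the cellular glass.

Model the wall as resistances in series:
R_inner film = 1/(h_i·A) = 1/(14.7×31.3) = 0.002173 K/W
R_aluminium = L/(kA) = 0.0017/(229×31.3) = 2.372×10^-7 K/W
Sum of known resistances R_other = 0.002174 K/W
Total R = ΔT/Q = 68/504 = 0.1349 K/W
R_cellular glass = R_total − R_other = 0.1327 K/W
k = L/(R·A) = 0.16/(0.1327×31.3)

k ≈ 0.0385 W/(m·K)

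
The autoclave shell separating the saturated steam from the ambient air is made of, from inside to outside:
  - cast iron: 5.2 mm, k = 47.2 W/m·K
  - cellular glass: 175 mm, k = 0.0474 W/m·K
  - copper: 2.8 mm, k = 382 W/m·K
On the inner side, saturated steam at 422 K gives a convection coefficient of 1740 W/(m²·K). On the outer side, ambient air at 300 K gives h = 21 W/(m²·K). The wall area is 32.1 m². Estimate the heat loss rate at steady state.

Q ≈ 1050 W

Model the wall as resistances in series:
R_inner film = 1/(h_i·A) = 1/(1740×32.1) = 1.79×10^-5 K/W
R_cast iron = L/(kA) = 0.0052/(47.2×32.1) = 3.432×10^-6 K/W
R_cellular glass = L/(kA) = 0.175/(0.0474×32.1) = 0.115 K/W
R_copper = L/(kA) = 0.0028/(382×32.1) = 2.283×10^-7 K/W
R_outer film = 1/(h_o·A) = 1/(21×32.1) = 0.001483 K/W
R_total = 0.1165 K/W
Q = ΔT / R_total = 122 / 0.1165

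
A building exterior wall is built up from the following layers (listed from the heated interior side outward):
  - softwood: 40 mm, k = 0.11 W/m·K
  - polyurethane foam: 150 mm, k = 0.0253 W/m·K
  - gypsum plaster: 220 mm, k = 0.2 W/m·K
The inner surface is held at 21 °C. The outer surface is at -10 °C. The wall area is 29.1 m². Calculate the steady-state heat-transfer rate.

Treating each layer as a thermal resistance in series:
R_softwood = L/(kA) = 0.04/(0.11×29.1) = 0.0125 K/W
R_polyurethane foam = L/(kA) = 0.15/(0.0253×29.1) = 0.2037 K/W
R_gypsum plaster = L/(kA) = 0.22/(0.2×29.1) = 0.0378 K/W
R_total = 0.254 K/W
Q = ΔT / R_total = 31 / 0.254

Q ≈ 122 W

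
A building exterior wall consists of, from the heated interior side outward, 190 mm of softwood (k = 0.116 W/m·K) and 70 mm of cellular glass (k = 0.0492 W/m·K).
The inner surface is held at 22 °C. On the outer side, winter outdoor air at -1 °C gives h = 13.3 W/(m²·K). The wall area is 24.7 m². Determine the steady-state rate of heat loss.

Q ≈ 181 W

Model the wall as resistances in series:
R_softwood = L/(kA) = 0.19/(0.116×24.7) = 0.06631 K/W
R_cellular glass = L/(kA) = 0.07/(0.0492×24.7) = 0.0576 K/W
R_outer film = 1/(h_o·A) = 1/(13.3×24.7) = 0.003044 K/W
R_total = 0.127 K/W
Q = ΔT / R_total = 23 / 0.127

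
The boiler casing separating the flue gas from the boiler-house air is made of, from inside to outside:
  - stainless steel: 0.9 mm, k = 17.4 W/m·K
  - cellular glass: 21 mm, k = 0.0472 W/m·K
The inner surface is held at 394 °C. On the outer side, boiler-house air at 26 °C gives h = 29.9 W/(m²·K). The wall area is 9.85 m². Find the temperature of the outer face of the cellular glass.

T ≈ 51.7 °C

Treating each layer as a thermal resistance in series:
R_stainless steel = L/(kA) = 0.0009/(17.4×9.85) = 5.251×10^-6 K/W
R_cellular glass = L/(kA) = 0.021/(0.0472×9.85) = 0.04517 K/W
R_outer film = 1/(h_o·A) = 1/(29.9×9.85) = 0.003395 K/W
R_total = 0.04857 K/W;  Q = ΔT/R_total = 368/0.04857 = 7577 W
T_interface = T_inner − Q·ΣR(inner→interface) = 394 − 7580×0.04517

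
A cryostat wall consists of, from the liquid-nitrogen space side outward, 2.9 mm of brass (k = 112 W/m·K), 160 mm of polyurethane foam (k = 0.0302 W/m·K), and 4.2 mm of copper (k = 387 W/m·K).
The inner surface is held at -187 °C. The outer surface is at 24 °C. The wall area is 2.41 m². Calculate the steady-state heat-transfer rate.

Q ≈ 96 W

Model the wall as resistances in series:
R_brass = L/(kA) = 0.0029/(112×2.41) = 1.074×10^-5 K/W
R_polyurethane foam = L/(kA) = 0.16/(0.0302×2.41) = 2.198 K/W
R_copper = L/(kA) = 0.0042/(387×2.41) = 4.503×10^-6 K/W
R_total = 2.198 K/W
Q = ΔT / R_total = 211 / 2.198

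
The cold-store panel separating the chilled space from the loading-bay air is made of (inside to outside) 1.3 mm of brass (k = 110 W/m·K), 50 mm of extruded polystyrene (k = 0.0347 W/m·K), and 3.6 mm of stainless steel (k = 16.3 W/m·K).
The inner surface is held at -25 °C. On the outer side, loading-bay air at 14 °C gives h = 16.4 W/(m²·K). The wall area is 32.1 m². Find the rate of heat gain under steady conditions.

Using the resistance-network approach (series):
R_brass = L/(kA) = 0.0013/(110×32.1) = 3.682×10^-7 K/W
R_extruded polystyrene = L/(kA) = 0.05/(0.0347×32.1) = 0.04489 K/W
R_stainless steel = L/(kA) = 0.0036/(16.3×32.1) = 6.88×10^-6 K/W
R_outer film = 1/(h_o·A) = 1/(16.4×32.1) = 0.0019 K/W
R_total = 0.0468 K/W
Q = ΔT / R_total = 39 / 0.0468

Q ≈ 833 W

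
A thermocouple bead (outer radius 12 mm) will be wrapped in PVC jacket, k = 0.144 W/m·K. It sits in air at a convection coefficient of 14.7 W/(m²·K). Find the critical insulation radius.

r_cr ≈ 19.6 mm

For a sphere r_cr = 2k/h = 2×0.144/14.7
r_cr = 19.6 mm; since the bare radius (12 mm) is below r_cr, adding a thin layer of insulation will *increase* heat loss.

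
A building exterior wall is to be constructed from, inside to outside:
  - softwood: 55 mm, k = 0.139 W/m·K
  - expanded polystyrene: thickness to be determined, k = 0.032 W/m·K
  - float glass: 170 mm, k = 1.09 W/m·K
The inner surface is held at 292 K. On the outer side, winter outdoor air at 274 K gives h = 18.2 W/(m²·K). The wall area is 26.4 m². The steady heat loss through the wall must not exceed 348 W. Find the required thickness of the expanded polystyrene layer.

L ≈ 24.3 mm

Thermal resistances in series:
R_softwood = L/(kA) = 0.055/(0.139×26.4) = 0.01499 K/W
R_float glass = L/(kA) = 0.17/(1.09×26.4) = 0.005908 K/W
R_outer film = 1/(h_o·A) = 1/(18.2×26.4) = 0.002081 K/W
Sum of the known resistances R_other = 0.02298 K/W
Required total resistance R_tot = ΔT/Q_allow = 18/348 = 0.05172 K/W
R_expanded polystyrene = R_tot − R_other = 0.02875 K/W
L = R·k·A = 0.02875×0.032×26.4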